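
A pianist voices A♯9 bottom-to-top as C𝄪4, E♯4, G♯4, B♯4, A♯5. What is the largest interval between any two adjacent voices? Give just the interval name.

minor seventh

Adjacent intervals: C𝄪4→E♯4 = minor third; E♯4→G♯4 = minor third; G♯4→B♯4 = major third; B♯4→A♯5 = minor seventh.
The largest is B♯4 to A♯5, a minor seventh (10 semitones).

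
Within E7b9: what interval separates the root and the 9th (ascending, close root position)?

minor 9th

E7b9: E, G#, B, D, F.
So we need the interval from E up to F.
9 letter names make it a ninth; at 13 semitones (a half step narrower than major) the quality is minor.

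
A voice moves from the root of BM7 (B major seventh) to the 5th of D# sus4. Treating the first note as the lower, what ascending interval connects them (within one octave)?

M7

BM7 (B major seventh) has B as its root, and D# sus4 has A# as its 5th.
From B to A# is 11 semitones, exactly the major seventh.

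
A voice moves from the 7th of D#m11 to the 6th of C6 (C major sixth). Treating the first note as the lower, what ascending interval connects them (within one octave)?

m6

The 7th of D#m11 is C#; the 6th of C6 (C major sixth) is A.
From C# to A: 8 semitones over a sixth = minor.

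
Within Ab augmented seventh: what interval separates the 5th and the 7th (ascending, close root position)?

diminished third

The chord tones of Ab+7 (Ab augmented seventh) are Ab, C, E, Gb.
That puts E below Gb.
E up to Gb is 2 semitones, a whole step narrower than a major third, so the interval is diminished.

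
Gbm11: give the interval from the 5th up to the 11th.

Spelling the chord: Gb–Bbb–Db–Fb–Ab–Cb.
The 5th is Db and the 11th is Cb.
Db up to Cb is 10 semitones, a half step narrower than a major seventh, so the interval is minor.

m7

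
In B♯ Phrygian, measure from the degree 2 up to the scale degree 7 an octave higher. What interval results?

major thirteenth

Spelling B♯ Phrygian: B♯ C♯ D♯ E♯ F𝄪 G♯ A♯.
That puts C♯ below A♯.
C♯ up to A♯ spans 13 letter names and 21 semitones — a major thirteenth.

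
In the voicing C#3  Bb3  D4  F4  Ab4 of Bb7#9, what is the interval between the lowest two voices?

Those voices are C#3 and Bb3.
7 letter names make it a seventh; at 9 semitones (a whole step narrower than major) the quality is diminished.

d7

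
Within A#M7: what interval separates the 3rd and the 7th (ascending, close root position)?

A#Δ7 is spelled A# C## E# G##.
So we need the interval from C## up to G##.
From C## to G## is 7 semitones, exactly the perfect fifth.

P5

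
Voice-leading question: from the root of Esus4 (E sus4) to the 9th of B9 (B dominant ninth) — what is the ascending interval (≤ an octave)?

major 6th

Esus4 (E sus4) has E as its root, and B9 (B dominant ninth) has C♯ as its 9th.
From E to C♯ is 9 semitones, exactly the major sixth.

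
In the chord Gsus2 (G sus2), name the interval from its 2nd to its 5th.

perfect fourth

Spelling the chord: G A D.
So we need the interval from A up to D.
From A to D is 5 semitones, exactly the perfect fourth.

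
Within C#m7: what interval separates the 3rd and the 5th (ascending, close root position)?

major third

C#min7 (C# minor seventh) is spelled C#–E–G#–B.
3rd = E; 5th = G#.
Counting 3 letters and 4 half steps from E gives a major third.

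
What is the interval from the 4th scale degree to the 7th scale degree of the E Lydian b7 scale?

E lydian dominant: E F♯ G♯ A♯ B C♯ D.
So we need the interval from A♯ up to D.
A♯ up to D is 4 semitones, a half step narrower than a perfect fourth, so the interval is diminished.

diminished fourth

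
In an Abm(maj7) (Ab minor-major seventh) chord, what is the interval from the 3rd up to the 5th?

Spelling the chord: Ab-Cb-Eb-G.
3rd = Cb; 5th = Eb.
Counting 3 letters and 4 half steps from Cb gives a major third.

major third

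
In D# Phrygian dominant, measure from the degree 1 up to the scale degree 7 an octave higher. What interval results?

Spelling D# Phrygian dominant: D# E F## G# A# B C#.
That puts D# below C#.
14 letter names make it a fourteenth; at 22 semitones (a half step narrower than major) the quality is minor.

minor fourteenth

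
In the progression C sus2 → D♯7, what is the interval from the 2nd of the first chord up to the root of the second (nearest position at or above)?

augmented unison

The 2nd of C sus2 is D; the root of D♯7 is D♯.
From D to D♯: 1 semitone over a unison = augmented.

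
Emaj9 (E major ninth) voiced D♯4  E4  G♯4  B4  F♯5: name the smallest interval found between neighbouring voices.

m2

Adjacent intervals: D♯4→E4 = minor second; E4→G♯4 = major third; G♯4→B4 = minor third; B4→F♯5 = perfect fifth.
The smallest is D♯4 to E4, a minor second (1 semitone).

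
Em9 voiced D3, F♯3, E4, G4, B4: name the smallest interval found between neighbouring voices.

minor 3rd

Adjacent intervals: D3→F♯3 = major third; F♯3→E4 = minor seventh; E4→G4 = minor third; G4→B4 = major third.
The smallest is E4 to G4, a minor third (3 semitones).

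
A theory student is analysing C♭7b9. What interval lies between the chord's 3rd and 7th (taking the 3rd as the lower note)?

d5

C♭ dominant seventh flat nine: C♭-E♭-G♭-B𝄫-D𝄫.
3rd = E♭; 7th = B𝄫.
E♭ up to B𝄫 is 6 semitones, a half step narrower than a perfect fifth, so the interval is diminished.
That tritone between 3rd and 7th is what gives the dominant seventh its pull toward resolution.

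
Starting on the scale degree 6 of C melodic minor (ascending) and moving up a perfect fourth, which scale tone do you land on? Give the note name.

D

The scale is C D Eb F G A B.
The scale degree 6 is A; a perfect fourth above that is D — scale degree 2.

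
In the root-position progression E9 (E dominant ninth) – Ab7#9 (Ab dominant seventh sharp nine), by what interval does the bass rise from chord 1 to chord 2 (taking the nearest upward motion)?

The roots are E and Ab.
E up to Ab is 4 semitones, a half step narrower than a perfect fourth, so the interval is diminished.

d4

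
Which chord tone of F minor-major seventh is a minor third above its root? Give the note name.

The chord tones of Fm(maj7) are F Ab C E.
The root is F. A minor third above F is Ab.
Ab is the chord's 3rd.

Ab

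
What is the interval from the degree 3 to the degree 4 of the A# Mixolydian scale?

A# mixolydian: A# B# C## D# E# F## G#.
Degree 3 = C##; 4th scale degree = D#.
C## up to D# is 1 semitone, a half step narrower than a major second, so the interval is minor.

m2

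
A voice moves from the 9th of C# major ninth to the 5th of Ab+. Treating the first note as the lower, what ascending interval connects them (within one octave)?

minor second

C# major ninth has D# as its 9th, and Ab+ has E as its 5th.
2 letter names make it a second; at 1 semitone (a half step narrower than major) the quality is minor.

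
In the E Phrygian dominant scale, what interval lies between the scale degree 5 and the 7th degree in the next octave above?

m10

E phrygian dominant: E F G♯ A B C D.
Scale degree 5 = B; scale degree 7 (up an octave) = D.
10 letter names make it a tenth; at 15 semitones (a half step narrower than major) the quality is minor.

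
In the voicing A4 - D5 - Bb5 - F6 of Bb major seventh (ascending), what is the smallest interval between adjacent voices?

Adjacent intervals: A4→D5 = perfect fourth; D5→Bb5 = minor sixth; Bb5→F6 = perfect fifth.
The smallest is A4 to D5, a perfect fourth (5 semitones).

perfect 4th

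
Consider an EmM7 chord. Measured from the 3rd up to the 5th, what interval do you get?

E minor-major seventh: E G B D#.
So we need the interval from G up to B.
G up to B spans 3 letter names and 4 semitones — a major third.

major third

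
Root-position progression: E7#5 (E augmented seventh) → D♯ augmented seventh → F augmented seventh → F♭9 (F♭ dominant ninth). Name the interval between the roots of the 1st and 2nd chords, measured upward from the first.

major 7th

The roots are E and D♯.
E up to D♯ spans 7 letter names and 11 semitones — a major seventh.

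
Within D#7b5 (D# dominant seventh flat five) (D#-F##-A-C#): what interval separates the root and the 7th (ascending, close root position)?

minor seventh

Root = D#; 7th = C#.
From D# to C#: 10 semitones over a seventh = minor.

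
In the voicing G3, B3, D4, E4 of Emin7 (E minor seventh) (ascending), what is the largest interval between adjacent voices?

Adjacent intervals: G3→B3 = major third; B3→D4 = minor third; D4→E4 = major second.
The largest is G3 to B3, a major third (4 semitones).

major third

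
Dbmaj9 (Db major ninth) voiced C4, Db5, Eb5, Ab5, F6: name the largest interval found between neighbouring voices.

Adjacent intervals: C4→Db5 = minor ninth; Db5→Eb5 = major second; Eb5→Ab5 = perfect fourth; Ab5→F6 = major sixth.
The largest is C4 to Db5, a minor ninth (13 semitones).

minor ninth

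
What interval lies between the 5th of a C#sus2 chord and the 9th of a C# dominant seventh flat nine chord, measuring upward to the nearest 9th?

The 5th of C#sus2 is G#; the 9th of C# dominant seventh flat nine is D.
5 letter names make it a fifth; at 6 semitones (a half step narrower than perfect) the quality is diminished.

diminished fifth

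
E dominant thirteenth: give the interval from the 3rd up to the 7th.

The chord tones of E13 are E–G♯–B–D–F♯–C♯.
That puts G♯ below D.
5 letter names make it a fifth; at 6 semitones (a half step narrower than perfect) the quality is diminished.

diminished fifth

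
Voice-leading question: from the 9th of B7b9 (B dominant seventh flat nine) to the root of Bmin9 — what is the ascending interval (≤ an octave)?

major seventh

The 9th of B7b9 (B dominant seventh flat nine) is C; the root of Bmin9 is B.
C up to B spans 7 letter names and 11 semitones — a major seventh.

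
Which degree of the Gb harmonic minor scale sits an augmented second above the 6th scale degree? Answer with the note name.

F

The scale is Gb Ab Bbb Cb Db Ebb F.
The 6th scale degree is Ebb; an augmented second above that is F — scale degree 7.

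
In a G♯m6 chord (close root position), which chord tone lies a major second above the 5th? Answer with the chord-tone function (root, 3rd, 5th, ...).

6th

G♯m6 (G♯ minor sixth) is spelled G♯, B, D♯, E♯.
The 5th is D♯. A major second above D♯ is E♯.
E♯ is the chord's 6th.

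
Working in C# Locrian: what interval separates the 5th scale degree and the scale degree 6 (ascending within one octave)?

Spelling C# Locrian: C# D E F# G A B.
That puts G below A.
Counting 2 letters and 2 half steps from G gives a major second.

major second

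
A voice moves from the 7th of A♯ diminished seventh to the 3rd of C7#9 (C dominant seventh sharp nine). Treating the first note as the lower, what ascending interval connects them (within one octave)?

A♯ diminished seventh has G as its 7th, and C7#9 (C dominant seventh sharp nine) has E as its 3rd.
G up to E spans 6 letter names and 9 semitones — a major sixth.

major 6th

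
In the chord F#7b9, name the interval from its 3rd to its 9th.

diminished seventh

The chord tones of F#7b9 are F#-A#-C#-E-G.
That puts A# below G.
7 letter names make it a seventh; at 9 semitones (a whole step narrower than major) the quality is diminished.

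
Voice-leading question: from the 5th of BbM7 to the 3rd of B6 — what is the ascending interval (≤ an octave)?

BbM7 has F as its 5th, and B6 has D# as its 3rd.
From F to D#: 10 semitones over a sixth = augmented.

augmented 6th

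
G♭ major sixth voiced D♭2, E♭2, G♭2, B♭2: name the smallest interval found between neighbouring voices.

Adjacent intervals: D♭2→E♭2 = major second; E♭2→G♭2 = minor third; G♭2→B♭2 = major third.
The smallest is D♭2 to E♭2, a major second (2 semitones).

major second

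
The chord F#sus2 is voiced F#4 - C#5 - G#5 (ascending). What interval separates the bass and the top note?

The outer voices are F#4 and G#5.
Counting 9 letters and 14 half steps from F# gives a major ninth.

M9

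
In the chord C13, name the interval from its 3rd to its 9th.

minor 7th

C dominant thirteenth is spelled C E G Bb D A.
The 3rd is E and the 9th is D.
From E to D: 10 semitones over a seventh = minor.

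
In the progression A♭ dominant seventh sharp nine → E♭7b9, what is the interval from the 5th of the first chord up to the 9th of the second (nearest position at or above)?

minor 2nd

The 5th of A♭ dominant seventh sharp nine is E♭; the 9th of E♭7b9 is F♭.
2 letter names make it a second; at 1 semitone (a half step narrower than major) the quality is minor.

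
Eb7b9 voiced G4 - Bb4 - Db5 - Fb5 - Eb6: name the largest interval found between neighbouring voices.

Adjacent intervals: G4→Bb4 = minor third; Bb4→Db5 = minor third; Db5→Fb5 = minor third; Fb5→Eb6 = major seventh.
The largest is Fb5 to Eb6, a major seventh (11 semitones).

M7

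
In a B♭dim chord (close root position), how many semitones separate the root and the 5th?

6

B♭° is spelled B♭–D♭–F♭.
B♭ to F♭ is a diminished fifth: 6 semitones.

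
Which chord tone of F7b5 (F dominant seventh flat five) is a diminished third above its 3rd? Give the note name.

The chord tones of F dominant seventh flat five are F-A-Cb-Eb.
The 3rd is A. A diminished third above A is Cb.
Cb is the chord's 5th.

Cb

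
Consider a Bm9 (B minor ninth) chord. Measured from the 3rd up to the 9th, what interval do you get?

B minor ninth: B–D–F♯–A–C♯.
The 3rd is D and the 9th is C♯.
From D to C♯ is 11 semitones, exactly the major seventh.

major seventh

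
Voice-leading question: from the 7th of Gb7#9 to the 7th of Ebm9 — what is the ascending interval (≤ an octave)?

Gb7#9 has Fb as its 7th, and Ebm9 has Db as its 7th.
Counting 6 letters and 9 half steps from Fb gives a major sixth.

major sixth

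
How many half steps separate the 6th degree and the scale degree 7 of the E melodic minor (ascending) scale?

2

The scale is E F# G A B C# D#.
C# up to D# is a major second — 2 semitones.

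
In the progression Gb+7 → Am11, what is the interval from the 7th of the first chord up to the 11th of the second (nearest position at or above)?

Gb+7 has Fb as its 7th, and Am11 has D as its 11th.
From Fb to D: 10 semitones over a sixth = augmented.

augmented sixth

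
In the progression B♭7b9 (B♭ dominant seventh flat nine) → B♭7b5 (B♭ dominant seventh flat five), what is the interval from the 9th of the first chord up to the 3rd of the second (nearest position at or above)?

augmented 2nd

The 9th of B♭7b9 (B♭ dominant seventh flat nine) is C♭; the 3rd of B♭7b5 (B♭ dominant seventh flat five) is D.
From C♭ to D: 3 semitones over a second = augmented.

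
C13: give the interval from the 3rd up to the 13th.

perfect eleventh

The chord tones of C13 (C dominant thirteenth) are C E G B♭ D A.
That puts E below A.
Counting 11 letters and 17 half steps from E gives a perfect eleventh.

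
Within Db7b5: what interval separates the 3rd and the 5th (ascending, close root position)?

The chord tones of Db7b5 are Db F Abb Cb.
3rd = F; 5th = Abb.
From F to Abb: 2 semitones over a third = diminished.

diminished third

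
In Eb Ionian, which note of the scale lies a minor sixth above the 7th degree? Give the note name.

The scale is Eb F G Ab Bb C D.
The 7th degree is D; a minor sixth above that is Bb — scale degree 5.

Bb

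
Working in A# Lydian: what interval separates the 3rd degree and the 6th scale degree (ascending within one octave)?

Spelling A# Lydian: A# B# C## D## E# F## G##.
So we need the interval from C## up to F##.
Counting 4 letters and 5 half steps from C## gives a perfect fourth.

perfect 4th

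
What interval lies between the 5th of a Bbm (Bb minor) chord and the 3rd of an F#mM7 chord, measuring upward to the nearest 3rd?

Bbm (Bb minor) has F as its 5th, and F#mM7 has A as its 3rd.
From F to A is 4 semitones, exactly the major third.

major 3rd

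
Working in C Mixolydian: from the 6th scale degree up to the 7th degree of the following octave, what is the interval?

minor ninth

C mixolydian: C D E F G A Bb.
That puts A below Bb.
9 letter names make it a ninth; at 13 semitones (a half step narrower than major) the quality is minor.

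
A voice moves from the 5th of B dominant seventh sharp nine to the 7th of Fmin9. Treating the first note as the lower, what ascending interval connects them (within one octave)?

B dominant seventh sharp nine has F# as its 5th, and Fmin9 has Eb as its 7th.
F# up to Eb is 9 semitones, a whole step narrower than a major seventh, so the interval is diminished.

diminished seventh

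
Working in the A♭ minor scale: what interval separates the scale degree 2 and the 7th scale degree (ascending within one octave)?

Spelling the A♭ minor scale: A♭ B♭ C♭ D♭ E♭ F♭ G♭.
So we need the interval from B♭ up to G♭.
B♭ up to G♭ is 8 semitones, a half step narrower than a major sixth, so the interval is minor.

minor sixth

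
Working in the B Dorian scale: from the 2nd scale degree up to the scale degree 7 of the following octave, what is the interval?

minor thirteenth

Spelling the B Dorian scale: B C♯ D E F♯ G♯ A.
That puts C♯ below A.
13 letter names make it a thirteenth; at 20 semitones (a half step narrower than major) the quality is minor.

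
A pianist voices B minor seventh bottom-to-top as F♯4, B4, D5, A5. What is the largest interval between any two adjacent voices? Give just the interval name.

P5

Adjacent intervals: F♯4→B4 = perfect fourth; B4→D5 = minor third; D5→A5 = perfect fifth.
The largest is D5 to A5, a perfect fifth (7 semitones).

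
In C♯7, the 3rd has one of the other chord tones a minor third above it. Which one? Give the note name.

C♯7 (C♯ dominant seventh): C♯ E♯ G♯ B.
The 3rd is E♯. A minor third above E♯ is G♯.
G♯ is the chord's 5th.

G#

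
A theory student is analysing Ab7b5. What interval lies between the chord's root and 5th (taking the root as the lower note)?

d5

Ab7b5 (Ab dominant seventh flat five) is spelled Ab C Ebb Gb.
Root = Ab; 5th = Ebb.
Ab up to Ebb is 6 semitones, a half step narrower than a perfect fifth, so the interval is diminished.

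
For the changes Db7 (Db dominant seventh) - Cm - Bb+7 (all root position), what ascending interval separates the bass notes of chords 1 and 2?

major seventh

The roots are Db and C.
Db up to C spans 7 letter names and 11 semitones — a major seventh.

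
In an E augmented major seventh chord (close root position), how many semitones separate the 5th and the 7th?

Emaj7#5 (E augmented major seventh) is spelled E–G♯–B♯–D♯.
B♯ to D♯ is a minor third: 3 semitones.

3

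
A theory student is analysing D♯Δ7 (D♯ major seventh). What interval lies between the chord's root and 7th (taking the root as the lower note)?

Spelling the chord: D♯-F𝄪-A♯-C𝄪.
Root = D♯; 7th = C𝄪.
Counting 7 letters and 11 half steps from D♯ gives a major seventh.

M7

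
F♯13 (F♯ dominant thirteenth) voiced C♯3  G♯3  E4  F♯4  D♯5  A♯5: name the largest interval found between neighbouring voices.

major sixth

Adjacent intervals: C♯3→G♯3 = perfect fifth; G♯3→E4 = minor sixth; E4→F♯4 = major second; F♯4→D♯5 = major sixth; D♯5→A♯5 = perfect fifth.
The largest is F♯4 to D♯5, a major sixth (9 semitones).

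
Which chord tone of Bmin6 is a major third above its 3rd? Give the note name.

The chord tones of Bm6 (B minor sixth) are B D F♯ G♯.
The 3rd is D. A major third above D is F♯.
F♯ is the chord's 5th.

F#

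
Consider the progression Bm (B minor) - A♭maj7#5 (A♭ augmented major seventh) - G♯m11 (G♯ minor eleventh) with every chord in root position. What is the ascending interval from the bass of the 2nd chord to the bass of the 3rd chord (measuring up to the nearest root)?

The roots are A♭ and G♯.
7 letter names make it a seventh; at 12 semitones (a half step wider than major) the quality is augmented.

augmented seventh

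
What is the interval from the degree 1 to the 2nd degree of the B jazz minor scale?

Spelling the B jazz minor scale: B C♯ D E F♯ G♯ A♯.
The degree 1 is B and the scale degree 2 is C♯.
B up to C♯ spans 2 letter names and 2 semitones — a major second.

major second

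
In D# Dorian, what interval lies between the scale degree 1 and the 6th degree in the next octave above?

major thirteenth

D# dorian: D# E# F# G# A# B# C#.
Scale degree 1 = D#; 6th degree (up an octave) = B#.
From D# to B# is 21 semitones, exactly the major thirteenth.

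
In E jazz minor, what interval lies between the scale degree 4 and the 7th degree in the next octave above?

augmented 11th

The scale runs E F# G A B C# D#.
Scale degree 4 = A; 7th scale degree (up an octave) = D#.
From A to D#: 18 semitones over an eleventh = augmented.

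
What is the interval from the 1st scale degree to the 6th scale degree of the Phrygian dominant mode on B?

B phrygian dominant: B C D# E F# G A.
The 1st scale degree is B and the 6th scale degree is G.
From B to G: 8 semitones over a sixth = minor.

m6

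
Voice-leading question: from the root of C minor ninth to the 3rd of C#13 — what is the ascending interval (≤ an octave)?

augmented third

The root of C minor ninth is C; the 3rd of C#13 is E#.
From C to E#: 5 semitones over a third = augmented.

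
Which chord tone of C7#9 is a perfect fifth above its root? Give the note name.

G

C7#9 (C dominant seventh sharp nine) is spelled C E G B♭ D♯.
The root is C. A perfect fifth above C is G.
G is the chord's 5th.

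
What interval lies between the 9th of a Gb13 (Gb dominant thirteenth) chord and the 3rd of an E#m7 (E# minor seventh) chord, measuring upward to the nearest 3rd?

augmented seventh

Gb13 (Gb dominant thirteenth) has Ab as its 9th, and E#m7 (E# minor seventh) has G# as its 3rd.
From Ab to G#: 12 semitones over a seventh = augmented.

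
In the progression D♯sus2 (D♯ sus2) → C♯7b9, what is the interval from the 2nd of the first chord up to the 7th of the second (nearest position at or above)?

The 2nd of D♯sus2 (D♯ sus2) is E♯; the 7th of C♯7b9 is B.
5 letter names make it a fifth; at 6 semitones (a half step narrower than perfect) the quality is diminished.

diminished 5th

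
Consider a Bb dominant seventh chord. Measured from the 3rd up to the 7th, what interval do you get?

diminished fifth

Bb7 (Bb dominant seventh) is spelled Bb–D–F–Ab.
So we need the interval from D up to Ab.
D up to Ab is 6 semitones, a half step narrower than a perfect fifth, so the interval is diminished.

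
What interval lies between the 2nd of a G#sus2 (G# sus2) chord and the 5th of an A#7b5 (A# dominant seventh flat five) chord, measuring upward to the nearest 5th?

diminished fifth

G#sus2 (G# sus2) has A# as its 2nd, and A#7b5 (A# dominant seventh flat five) has E as its 5th.
From A# to E: 6 semitones over a fifth = diminished.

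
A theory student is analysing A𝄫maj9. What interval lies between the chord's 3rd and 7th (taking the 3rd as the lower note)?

Spelling the chord: A𝄫–C♭–E𝄫–G♭–B𝄫.
The 3rd is C♭ and the 7th is G♭.
Counting 5 letters and 7 half steps from C♭ gives a perfect fifth.

P5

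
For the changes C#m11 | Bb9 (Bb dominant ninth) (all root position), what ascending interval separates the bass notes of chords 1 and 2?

The roots are C# and Bb.
C# up to Bb is 9 semitones, a whole step narrower than a major seventh, so the interval is diminished.

diminished 7th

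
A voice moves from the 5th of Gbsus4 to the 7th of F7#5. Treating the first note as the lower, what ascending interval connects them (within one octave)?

major second

The 5th of Gbsus4 is Db; the 7th of F7#5 is Eb.
Counting 2 letters and 2 half steps from Db gives a major second.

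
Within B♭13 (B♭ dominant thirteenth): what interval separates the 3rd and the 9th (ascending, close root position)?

Spelling the chord: B♭ D F A♭ C G.
The 3rd is D and the 9th is C.
From D to C: 10 semitones over a seventh = minor.

m7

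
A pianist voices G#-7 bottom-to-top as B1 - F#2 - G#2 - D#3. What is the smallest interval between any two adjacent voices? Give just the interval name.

Adjacent intervals: B1→F#2 = perfect fifth; F#2→G#2 = major second; G#2→D#3 = perfect fifth.
The smallest is F#2 to G#2, a major second (2 semitones).

major second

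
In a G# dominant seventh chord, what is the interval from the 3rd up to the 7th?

The chord tones of G# dominant seventh are G#-B#-D#-F#.
3rd = B#; 7th = F#.
5 letter names make it a fifth; at 6 semitones (a half step narrower than perfect) the quality is diminished.
That tritone between 3rd and 7th is what gives the dominant seventh its pull toward resolution.

diminished fifth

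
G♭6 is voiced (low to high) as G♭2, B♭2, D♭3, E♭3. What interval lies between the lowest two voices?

major 3rd

Those voices are G♭2 and B♭2.
G♭ up to B♭ spans 3 letter names and 4 semitones — a major third.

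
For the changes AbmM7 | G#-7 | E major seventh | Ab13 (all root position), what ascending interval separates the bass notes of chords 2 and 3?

minor 6th

The roots are G# and E.
6 letter names make it a sixth; at 8 semitones (a half step narrower than major) the quality is minor.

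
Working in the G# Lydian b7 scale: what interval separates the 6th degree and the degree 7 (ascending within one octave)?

minor second

Spelling the G# Lydian b7 scale: G# A# B# C## D# E# F#.
The 6th degree is E# and the 7th scale degree is F#.
From E# to F#: 1 semitone over a second = minor.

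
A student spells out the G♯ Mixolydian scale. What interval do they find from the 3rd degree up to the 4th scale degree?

The scale runs G♯ A♯ B♯ C♯ D♯ E♯ F♯.
So we need the interval from B♯ up to C♯.
B♯ up to C♯ is 1 semitone, a half step narrower than a major second, so the interval is minor.

m2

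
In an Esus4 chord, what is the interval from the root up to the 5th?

perfect fifth

E sus4: E A B.
That puts E below B.
E up to B spans 5 letter names and 7 semitones — a perfect fifth.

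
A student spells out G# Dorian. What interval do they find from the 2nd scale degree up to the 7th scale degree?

Spelling G# Dorian: G# A# B C# D# E# F#.
The 2nd scale degree is A# and the 7th scale degree is F#.
6 letter names make it a sixth; at 8 semitones (a half step narrower than major) the quality is minor.

minor sixth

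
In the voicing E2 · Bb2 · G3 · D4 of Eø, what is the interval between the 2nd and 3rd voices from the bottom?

Those voices are Bb2 and G3.
From Bb to G is 9 semitones, exactly the major sixth.

major sixth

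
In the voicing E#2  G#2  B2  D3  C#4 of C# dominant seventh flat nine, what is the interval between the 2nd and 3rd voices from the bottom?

Those voices are G#2 and B2.
From G# to B: 3 semitones over a third = minor.

minor third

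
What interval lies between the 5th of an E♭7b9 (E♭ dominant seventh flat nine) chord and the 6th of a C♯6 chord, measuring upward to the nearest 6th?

augmented seventh

The 5th of E♭7b9 (E♭ dominant seventh flat nine) is B♭; the 6th of C♯6 is A♯.
7 letter names make it a seventh; at 12 semitones (a half step wider than major) the quality is augmented.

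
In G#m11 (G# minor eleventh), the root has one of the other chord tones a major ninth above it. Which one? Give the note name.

A#

Spelling the chord: G#, B, D#, F#, A#, C#.
The root is G#. A major ninth above G# is A#.
A# is the chord's 9th.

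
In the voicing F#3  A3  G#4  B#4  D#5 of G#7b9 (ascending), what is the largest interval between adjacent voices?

Adjacent intervals: F#3→A3 = minor third; A3→G#4 = major seventh; G#4→B#4 = major third; B#4→D#5 = minor third.
The largest is A3 to G#4, a major seventh (11 semitones).

major seventh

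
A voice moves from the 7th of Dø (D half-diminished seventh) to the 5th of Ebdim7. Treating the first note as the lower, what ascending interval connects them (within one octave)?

The 7th of Dø (D half-diminished seventh) is C; the 5th of Ebdim7 is Bbb.
C up to Bbb is 9 semitones, a whole step narrower than a major seventh, so the interval is diminished.

diminished seventh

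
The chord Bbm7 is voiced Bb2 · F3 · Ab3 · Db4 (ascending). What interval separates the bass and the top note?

minor tenth

The outer voices are Bb2 and Db4.
Bb up to Db is 15 semitones, a half step narrower than a major tenth, so the interval is minor.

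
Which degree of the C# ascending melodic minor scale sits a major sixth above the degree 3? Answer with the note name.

The scale is C# D# E F# G# A# B#.
The degree 3 is E; a major sixth above that is C# — scale degree 1.

C#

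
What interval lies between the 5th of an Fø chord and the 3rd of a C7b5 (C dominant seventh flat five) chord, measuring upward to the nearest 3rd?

The 5th of Fø is Cb; the 3rd of C7b5 (C dominant seventh flat five) is E.
3 letter names make it a third; at 5 semitones (a half step wider than major) the quality is augmented.

A3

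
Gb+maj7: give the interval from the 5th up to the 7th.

minor third

Gb+maj7 (Gb augmented major seventh): Gb, Bb, D, F.
So we need the interval from D up to F.
3 letter names make it a third; at 3 semitones (a half step narrower than major) the quality is minor.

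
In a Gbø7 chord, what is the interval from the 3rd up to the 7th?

P5

Spelling the chord: Gb, Bbb, Dbb, Fb.
The 3rd is Bbb and the 7th is Fb.
Bbb up to Fb spans 5 letter names and 7 semitones — a perfect fifth.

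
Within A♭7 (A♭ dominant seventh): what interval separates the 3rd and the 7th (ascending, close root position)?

Spelling the chord: A♭-C-E♭-G♭.
That puts C below G♭.
C up to G♭ is 6 semitones, a half step narrower than a perfect fifth, so the interval is diminished.

diminished fifth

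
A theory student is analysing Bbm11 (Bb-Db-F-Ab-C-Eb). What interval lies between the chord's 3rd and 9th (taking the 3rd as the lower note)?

major seventh

3rd = Db; 9th = C.
From Db to C is 11 semitones, exactly the major seventh.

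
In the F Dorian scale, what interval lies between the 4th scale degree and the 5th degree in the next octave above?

Spelling the F Dorian scale: F G Ab Bb C D Eb.
4th scale degree = Bb; scale degree 5 (up an octave) = C.
From Bb to C is 14 semitones, exactly the major ninth.

M9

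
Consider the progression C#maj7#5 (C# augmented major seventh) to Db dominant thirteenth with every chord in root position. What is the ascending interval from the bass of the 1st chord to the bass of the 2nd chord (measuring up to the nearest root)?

The roots are C# and Db.
C# up to Db is 0 semitones, a whole step narrower than a major second, so the interval is diminished.

diminished second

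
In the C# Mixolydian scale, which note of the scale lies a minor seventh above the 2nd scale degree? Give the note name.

The scale is C# D# E# F# G# A# B.
The 2nd scale degree is D#; a minor seventh above that is C# — scale degree 1.

C#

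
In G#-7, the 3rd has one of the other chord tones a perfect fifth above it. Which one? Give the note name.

F#

The chord tones of G#m7 (G# minor seventh) are G#–B–D#–F#.
The 3rd is B. A perfect fifth above B is F#.
F# is the chord's 7th.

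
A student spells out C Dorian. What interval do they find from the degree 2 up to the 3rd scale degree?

Spelling C Dorian: C D E♭ F G A B♭.
That puts D below E♭.
2 letter names make it a second; at 1 semitone (a half step narrower than major) the quality is minor.

minor second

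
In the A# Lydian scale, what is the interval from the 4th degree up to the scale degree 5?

minor 2nd

A# lydian: A# B# C## D## E# F## G##.
The 4th degree is D## and the 5th scale degree is E#.
D## up to E# is 1 semitone, a half step narrower than a major second, so the interval is minor.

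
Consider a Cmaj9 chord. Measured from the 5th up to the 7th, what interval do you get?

Spelling the chord: C-E-G-B-D.
That puts G below B.
From G to B is 4 semitones, exactly the major third.

major third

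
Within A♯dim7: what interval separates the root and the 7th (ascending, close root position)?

Spelling the chord: A♯, C♯, E, G.
So we need the interval from A♯ up to G.
A♯ up to G is 9 semitones, a whole step narrower than a major seventh, so the interval is diminished.

d7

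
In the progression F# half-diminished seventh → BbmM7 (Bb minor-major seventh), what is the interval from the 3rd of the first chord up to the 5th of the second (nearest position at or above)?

F# half-diminished seventh has A as its 3rd, and BbmM7 (Bb minor-major seventh) has F as its 5th.
From A to F: 8 semitones over a sixth = minor.

minor sixth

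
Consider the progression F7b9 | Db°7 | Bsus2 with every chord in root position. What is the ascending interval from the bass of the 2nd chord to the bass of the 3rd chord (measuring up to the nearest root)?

A6

The roots are Db and B.
From Db to B: 10 semitones over a sixth = augmented.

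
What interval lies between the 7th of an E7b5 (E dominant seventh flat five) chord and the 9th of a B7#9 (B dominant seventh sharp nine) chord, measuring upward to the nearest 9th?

E7b5 (E dominant seventh flat five) has D as its 7th, and B7#9 (B dominant seventh sharp nine) has C𝄪 as its 9th.
D up to C𝄪 is 12 semitones, a half step wider than a major seventh, so the interval is augmented.

augmented 7th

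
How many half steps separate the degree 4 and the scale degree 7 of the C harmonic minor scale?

The scale is C D Eb F G Ab B.
F up to B is an augmented fourth — 6 semitones.

6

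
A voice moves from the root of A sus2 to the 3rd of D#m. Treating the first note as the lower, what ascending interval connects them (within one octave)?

A sus2 has A as its root, and D#m has F# as its 3rd.
A up to F# spans 6 letter names and 9 semitones — a major sixth.

major 6th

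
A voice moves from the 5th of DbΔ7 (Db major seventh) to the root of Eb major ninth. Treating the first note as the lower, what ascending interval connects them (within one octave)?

DbΔ7 (Db major seventh) has Ab as its 5th, and Eb major ninth has Eb as its root.
From Ab to Eb is 7 semitones, exactly the perfect fifth.

perfect 5th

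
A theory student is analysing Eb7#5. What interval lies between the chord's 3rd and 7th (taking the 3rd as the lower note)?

Spelling the chord: Eb, G, B, Db.
3rd = G; 7th = Db.
From G to Db: 6 semitones over a fifth = diminished.
This 3–7 tritone is the characteristic tension at the heart of the dominant sound.

diminished fifth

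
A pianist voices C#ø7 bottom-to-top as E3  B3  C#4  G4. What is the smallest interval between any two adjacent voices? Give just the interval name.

Adjacent intervals: E3→B3 = perfect fifth; B3→C#4 = major second; C#4→G4 = diminished fifth.
The smallest is B3 to C#4, a major second (2 semitones).

major second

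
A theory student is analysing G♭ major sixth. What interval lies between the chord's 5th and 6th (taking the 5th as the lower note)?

major second

The chord tones of G♭6 are G♭ B♭ D♭ E♭.
5th = D♭; 6th = E♭.
Counting 2 letters and 2 half steps from D♭ gives a major second.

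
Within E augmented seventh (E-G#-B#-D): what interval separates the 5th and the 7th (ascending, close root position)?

So we need the interval from B# up to D.
3 letter names make it a third; at 2 semitones (a whole step narrower than major) the quality is diminished.

diminished third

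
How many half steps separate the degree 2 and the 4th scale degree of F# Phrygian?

4

The scale is F# G A B C# D E.
G up to B is a major third — 4 semitones.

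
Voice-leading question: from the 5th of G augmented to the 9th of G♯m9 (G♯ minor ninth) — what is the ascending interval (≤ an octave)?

P5

The 5th of G augmented is D♯; the 9th of G♯m9 (G♯ minor ninth) is A♯.
D♯ up to A♯ spans 5 letter names and 7 semitones — a perfect fifth.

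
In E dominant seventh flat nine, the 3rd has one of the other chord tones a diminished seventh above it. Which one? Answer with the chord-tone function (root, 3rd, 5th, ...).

The chord tones of E7b9 are E-G♯-B-D-F.
The 3rd is G♯. A diminished seventh above G♯ is F.
F is the chord's 9th.

9th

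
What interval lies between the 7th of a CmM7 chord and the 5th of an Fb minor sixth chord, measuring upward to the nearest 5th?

diminished second

The 7th of CmM7 is B; the 5th of Fb minor sixth is Cb.
2 letter names make it a second; at 0 semitones (a whole step narrower than major) the quality is diminished.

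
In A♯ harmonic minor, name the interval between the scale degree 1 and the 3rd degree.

A♯ harmonic minor: A♯ B♯ C♯ D♯ E♯ F♯ G𝄪.
So we need the interval from A♯ up to C♯.
A♯ up to C♯ is 3 semitones, a half step narrower than a major third, so the interval is minor.

minor third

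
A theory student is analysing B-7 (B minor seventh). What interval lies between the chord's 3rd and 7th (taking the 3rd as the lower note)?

Spelling the chord: B-D-F#-A.
3rd = D; 7th = A.
Counting 5 letters and 7 half steps from D gives a perfect fifth.

P5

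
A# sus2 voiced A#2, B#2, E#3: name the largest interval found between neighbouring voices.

perfect fourth

Adjacent intervals: A#2→B#2 = major second; B#2→E#3 = perfect fourth.
The largest is B#2 to E#3, a perfect fourth (5 semitones).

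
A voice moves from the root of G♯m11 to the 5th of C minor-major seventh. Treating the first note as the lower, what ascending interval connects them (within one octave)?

diminished octave

The root of G♯m11 is G♯; the 5th of C minor-major seventh is G.
From G♯ to G: 11 semitones over an octave = diminished.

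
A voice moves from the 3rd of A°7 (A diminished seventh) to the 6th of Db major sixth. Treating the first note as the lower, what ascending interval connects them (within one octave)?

The 3rd of A°7 (A diminished seventh) is C; the 6th of Db major sixth is Bb.
C up to Bb is 10 semitones, a half step narrower than a major seventh, so the interval is minor.

m7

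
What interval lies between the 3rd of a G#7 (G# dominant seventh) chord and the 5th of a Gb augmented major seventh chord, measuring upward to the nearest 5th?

G#7 (G# dominant seventh) has B# as its 3rd, and Gb augmented major seventh has D as its 5th.
B# up to D is 2 semitones, a whole step narrower than a major third, so the interval is diminished.

diminished third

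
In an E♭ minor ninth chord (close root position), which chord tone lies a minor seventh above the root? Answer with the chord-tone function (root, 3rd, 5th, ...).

7th

The chord tones of E♭ minor ninth are E♭, G♭, B♭, D♭, F.
The root is E♭. A minor seventh above E♭ is D♭.
D♭ is the chord's 7th.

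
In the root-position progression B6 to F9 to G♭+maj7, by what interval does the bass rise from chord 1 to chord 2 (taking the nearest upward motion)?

The roots are B and F.
5 letter names make it a fifth; at 6 semitones (a half step narrower than perfect) the quality is diminished.

d5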